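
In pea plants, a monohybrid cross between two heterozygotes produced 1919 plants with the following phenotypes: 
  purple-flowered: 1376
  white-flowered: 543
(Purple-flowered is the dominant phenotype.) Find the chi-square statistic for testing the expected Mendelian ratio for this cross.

For a monohybrid cross between heterozygotes with complete dominance, the expected phenotypic ratio is 3:1.
Total ratio parts = 4. Expected numbers out of 1919:
  purple-flowered: 1919 × 3/4 = 1439.25
  white-flowered: 1919 × 1/4 = 479.75
χ² = Σ (O − E)² / E
  purple-flowered: (1376 − 1439.25)² / 1439.25 = 2.7796
  white-flowered: (543 − 479.75)² / 479.75 = 8.3388
χ² = 2.7796 + 8.3388 = 11.1184 ≈ 11.118

11.118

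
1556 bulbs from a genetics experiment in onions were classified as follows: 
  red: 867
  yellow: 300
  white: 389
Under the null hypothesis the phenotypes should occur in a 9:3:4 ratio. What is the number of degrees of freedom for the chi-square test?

A goodness-of-fit test with 3 phenotype classes has df = 3 − 1 = 2.

2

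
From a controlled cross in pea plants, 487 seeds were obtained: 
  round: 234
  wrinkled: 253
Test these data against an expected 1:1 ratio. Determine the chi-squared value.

Expected counts for N = 487 under a 1:1 ratio (total parts = 2):
  round: 487 × 1/2 = 243.5
  wrinkled: 487 × 1/2 = 243.5
χ² = Σ (O − E)² / E
  round: (234 − 243.5)² / 243.5 = 0.3706
  wrinkled: (253 − 243.5)² / 243.5 = 0.3706
χ² = 0.3706 + 0.3706 = 0.7412 ≈ 0.741

0.741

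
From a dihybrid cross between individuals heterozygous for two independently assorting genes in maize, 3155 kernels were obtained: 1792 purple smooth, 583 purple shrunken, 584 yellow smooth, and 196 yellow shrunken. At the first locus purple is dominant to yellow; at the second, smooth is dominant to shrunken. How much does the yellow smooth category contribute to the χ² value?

A dihybrid F₂ with independent assortment and complete dominance at both loci gives a 9:3:3:1 phenotypic ratio.
Total ratio parts = 16. Expected numbers out of 3155:
  purple smooth: 3155 × 9/16 = 1774.6875
  purple shrunken: 3155 × 3/16 = 591.5625
  yellow smooth: 3155 × 3/16 = 591.5625
  yellow shrunken: 3155 × 1/16 = 197.1875
Contribution of yellow smooth: (584 − 591.5625)² / 591.5625 = 0.0967

0.097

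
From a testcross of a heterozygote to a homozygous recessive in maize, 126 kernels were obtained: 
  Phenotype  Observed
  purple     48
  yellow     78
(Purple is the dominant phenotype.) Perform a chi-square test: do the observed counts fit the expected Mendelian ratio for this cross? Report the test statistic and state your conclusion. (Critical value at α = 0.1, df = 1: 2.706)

7.143; not consistent

A testcross of a heterozygote (Aa × aa) gives a 1:1 phenotypic ratio.
Under the 1:1 hypothesis (Σ ratio = 2, N = 126):
  purple: 126 × 1/2 = 63
  yellow: 126 × 1/2 = 63
χ² = Σ (O − E)² / E
  purple: (48 − 63)² / 63 = 3.5714
  yellow: (78 − 63)² / 63 = 3.5714
χ² = 3.5714 + 3.5714 = 7.1428 ≈ 7.143
Degrees of freedom = 2 − 1 = 1; critical value at α = 0.1 is 2.706.
Since 7.143 > 2.706, we reject the null hypothesis — the data do not fit the 1:1 ratio.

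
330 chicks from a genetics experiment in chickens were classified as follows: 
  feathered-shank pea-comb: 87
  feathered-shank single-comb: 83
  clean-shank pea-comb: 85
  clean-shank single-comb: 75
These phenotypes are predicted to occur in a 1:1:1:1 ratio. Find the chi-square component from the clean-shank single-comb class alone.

Under the 1:1:1:1 hypothesis (Σ ratio = 4, N = 330):
  feathered-shank pea-comb: 330 × 1/4 = 82.5
  feathered-shank single-comb: 330 × 1/4 = 82.5
  clean-shank pea-comb: 330 × 1/4 = 82.5
  clean-shank single-comb: 330 × 1/4 = 82.5
Contribution of clean-shank single-comb: (75 − 82.5)² / 82.5 = 0.6818

0.682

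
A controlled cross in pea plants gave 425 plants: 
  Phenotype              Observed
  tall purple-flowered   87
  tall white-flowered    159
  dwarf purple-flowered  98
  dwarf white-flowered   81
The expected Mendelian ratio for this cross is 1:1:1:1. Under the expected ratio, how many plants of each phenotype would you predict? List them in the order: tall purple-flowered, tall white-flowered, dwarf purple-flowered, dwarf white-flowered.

106.25, 106.25, 106.25, 106.25

The 1:1:1:1 ratio has 4 parts, so with N = 425 the expected counts are:
  tall purple-flowered: 425 × 1/4 = 106.25
  tall white-flowered: 425 × 1/4 = 106.25
  dwarf purple-flowered: 425 × 1/4 = 106.25
  dwarf white-flowered: 425 × 1/4 = 106.25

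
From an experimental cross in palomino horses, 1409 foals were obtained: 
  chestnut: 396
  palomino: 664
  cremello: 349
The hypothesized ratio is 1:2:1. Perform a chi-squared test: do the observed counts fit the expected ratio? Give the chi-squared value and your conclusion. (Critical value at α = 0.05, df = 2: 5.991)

Total ratio parts = 4. Expected numbers out of 1409:
  chestnut: 1409 × 1/4 = 352.25
  palomino: 1409 × 2/4 = 704.5
  cremello: 1409 × 1/4 = 352.25
χ² = Σ (O − E)² / E
  chestnut: (396 − 352.25)² / 352.25 = 5.4338
  palomino: (664 − 704.5)² / 704.5 = 2.3282
  cremello: (349 − 352.25)² / 352.25 = 0.0300
χ² = 5.4338 + 2.3282 + 0.0300 = 7.792
Degrees of freedom = 3 − 1 = 2; critical value at α = 0.05 is 5.991.
Since 7.792 > 5.991, we reject the null hypothesis — the data do not fit the 1:2:1 ratio.

7.792; not consistent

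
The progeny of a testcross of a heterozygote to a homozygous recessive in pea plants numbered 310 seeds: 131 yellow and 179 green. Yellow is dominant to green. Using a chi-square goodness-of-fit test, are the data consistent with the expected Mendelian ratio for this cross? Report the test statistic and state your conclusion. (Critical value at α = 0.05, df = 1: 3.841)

A testcross of a heterozygote (Aa × aa) gives a 1:1 phenotypic ratio.
Expected counts for N = 310 under a 1:1 ratio (total parts = 2):
  yellow: 310 × 1/2 = 155
  green: 310 × 1/2 = 155
χ² = Σ (O − E)² / E
  yellow: (131 − 155)² / 155 = 3.7161
  green: (179 − 155)² / 155 = 3.7161
χ² = 3.7161 + 3.7161 = 7.4322 ≈ 7.432
Degrees of freedom = 2 − 1 = 1; critical value at α = 0.05 is 3.841.
Since 7.432 > 3.841, we reject the null hypothesis — the data do not fit the 1:1 ratio.

7.432; not consistent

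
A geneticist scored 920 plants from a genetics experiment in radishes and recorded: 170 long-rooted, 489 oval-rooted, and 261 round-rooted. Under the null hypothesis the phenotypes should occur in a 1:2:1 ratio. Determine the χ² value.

21.659

Total ratio parts = 4. Expected numbers out of 920:
  long-rooted: 920 × 1/4 = 230
  oval-rooted: 920 × 2/4 = 460
  round-rooted: 920 × 1/4 = 230
χ² = Σ (O − E)² / E
  long-rooted: (170 − 230)² / 230 = 15.6522
  oval-rooted: (489 − 460)² / 460 = 1.8283
  round-rooted: (261 − 230)² / 230 = 4.1783
χ² = 15.6522 + 1.8283 + 4.1783 = 21.6588 ≈ 21.659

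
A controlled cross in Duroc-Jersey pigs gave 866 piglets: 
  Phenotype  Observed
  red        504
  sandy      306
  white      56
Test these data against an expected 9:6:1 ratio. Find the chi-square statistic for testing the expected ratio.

Expected counts for N = 866 under a 9:6:1 ratio (total parts = 16):
  red: 866 × 9/16 = 487.125
  sandy: 866 × 6/16 = 324.75
  white: 866 × 1/16 = 54.125
χ² = Σ (O − E)² / E
  red: (504 − 487.125)² / 487.125 = 0.5846
  sandy: (306 − 324.75)² / 324.75 = 1.0826
  white: (56 − 54.125)² / 54.125 = 0.0650
χ² = 0.5846 + 1.0826 + 0.0650 = 1.7322 ≈ 1.732

1.732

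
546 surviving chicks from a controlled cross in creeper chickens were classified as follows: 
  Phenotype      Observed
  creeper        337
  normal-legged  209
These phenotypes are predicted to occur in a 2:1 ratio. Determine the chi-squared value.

6.008

Total ratio parts = 3. Expected numbers out of 546:
  creeper: 546 × 2/3 = 364
  normal-legged: 546 × 1/3 = 182
χ² = Σ (O − E)² / E
  creeper: (337 − 364)² / 364 = 2.0027
  normal-legged: (209 − 182)² / 182 = 4.0055
χ² = 2.0027 + 4.0055 = 6.0082 ≈ 6.008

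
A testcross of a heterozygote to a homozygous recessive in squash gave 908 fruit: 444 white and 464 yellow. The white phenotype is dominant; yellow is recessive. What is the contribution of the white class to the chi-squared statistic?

0.220

A testcross of a heterozygote (Aa × aa) gives a 1:1 phenotypic ratio.
Total ratio parts = 2. Expected numbers out of 908:
  white: 908 × 1/2 = 454
  yellow: 908 × 1/2 = 454
Contribution of white: (444 − 454)² / 454 = 0.2203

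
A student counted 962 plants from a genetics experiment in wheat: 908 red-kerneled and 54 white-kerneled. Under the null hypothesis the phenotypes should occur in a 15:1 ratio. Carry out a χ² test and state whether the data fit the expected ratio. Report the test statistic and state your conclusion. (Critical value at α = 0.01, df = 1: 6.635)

Expected counts for N = 962 under a 15:1 ratio (total parts = 16):
  red-kerneled: 962 × 15/16 = 901.875
  white-kerneled: 962 × 1/16 = 60.125
χ² = Σ (O − E)² / E
  red-kerneled: (908 − 901.875)² / 901.875 = 0.0416
  white-kerneled: (54 − 60.125)² / 60.125 = 0.6240
χ² = 0.0416 + 0.6240 = 0.6656 ≈ 0.666
Degrees of freedom = 2 − 1 = 1; critical value at α = 0.01 is 6.635.
Since 0.666 < 6.635, we fail to reject the null hypothesis — the data are consistent with the 15:1 ratio.

0.666; consistent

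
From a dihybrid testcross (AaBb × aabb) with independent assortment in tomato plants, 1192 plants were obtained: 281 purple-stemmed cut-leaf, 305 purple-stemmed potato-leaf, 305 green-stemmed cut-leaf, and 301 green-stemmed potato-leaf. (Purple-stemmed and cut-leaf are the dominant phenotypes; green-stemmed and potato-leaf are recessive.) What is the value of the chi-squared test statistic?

A dihybrid testcross with independent assortment gives a 1:1:1:1 ratio.
Under the 1:1:1:1 hypothesis (Σ ratio = 4, N = 1192):
  purple-stemmed cut-leaf: 1192 × 1/4 = 298
  purple-stemmed potato-leaf: 1192 × 1/4 = 298
  green-stemmed cut-leaf: 1192 × 1/4 = 298
  green-stemmed potato-leaf: 1192 × 1/4 = 298
χ² = Σ (O − E)² / E
  purple-stemmed cut-leaf: (281 − 298)² / 298 = 0.9698
  purple-stemmed potato-leaf: (305 − 298)² / 298 = 0.1644
  green-stemmed cut-leaf: (305 − 298)² / 298 = 0.1644
  green-stemmed potato-leaf: (301 − 298)² / 298 = 0.0302
χ² = 0.9698 + 0.1644 + 0.1644 + 0.0302 = 1.3288 ≈ 1.329

1.329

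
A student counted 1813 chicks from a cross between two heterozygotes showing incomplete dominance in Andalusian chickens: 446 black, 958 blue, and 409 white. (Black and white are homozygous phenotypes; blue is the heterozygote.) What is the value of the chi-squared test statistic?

7.362

With incomplete dominance, a heterozygote × heterozygote cross gives a 1:2:1 phenotypic ratio.
Under the 1:2:1 hypothesis (Σ ratio = 4, N = 1813):
  black: 1813 × 1/4 = 453.25
  blue: 1813 × 2/4 = 906.5
  white: 1813 × 1/4 = 453.25
χ² = Σ (O − E)² / E
  black: (446 − 453.25)² / 453.25 = 0.1160
  blue: (958 − 906.5)² / 906.5 = 2.9258
  white: (409 − 453.25)² / 453.25 = 4.3200
χ² = 0.1160 + 2.9258 + 4.3200 = 7.3618 ≈ 7.362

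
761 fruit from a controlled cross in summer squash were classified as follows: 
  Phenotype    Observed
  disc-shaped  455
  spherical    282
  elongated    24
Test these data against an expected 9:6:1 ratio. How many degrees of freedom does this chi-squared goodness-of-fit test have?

2

A goodness-of-fit test with 3 phenotype classes has df = 3 − 1 = 2.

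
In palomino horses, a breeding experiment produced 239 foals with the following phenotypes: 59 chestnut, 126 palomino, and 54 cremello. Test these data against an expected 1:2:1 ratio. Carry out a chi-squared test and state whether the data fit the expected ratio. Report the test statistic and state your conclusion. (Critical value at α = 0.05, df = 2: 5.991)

Under the 1:2:1 hypothesis (Σ ratio = 4, N = 239):
  chestnut: 239 × 1/4 = 59.75
  palomino: 239 × 2/4 = 119.5
  cremello: 239 × 1/4 = 59.75
χ² = Σ (O − E)² / E
  chestnut: (59 − 59.75)² / 59.75 = 0.0094
  palomino: (126 − 119.5)² / 119.5 = 0.3536
  cremello: (54 − 59.75)² / 59.75 = 0.5533
χ² = 0.0094 + 0.3536 + 0.5533 = 0.9163 ≈ 0.916
Degrees of freedom = 3 − 1 = 2; critical value at α = 0.05 is 5.991.
Since 0.916 < 5.991, we fail to reject the null hypothesis — the data are consistent with the 1:2:1 ratio.

0.916; consistent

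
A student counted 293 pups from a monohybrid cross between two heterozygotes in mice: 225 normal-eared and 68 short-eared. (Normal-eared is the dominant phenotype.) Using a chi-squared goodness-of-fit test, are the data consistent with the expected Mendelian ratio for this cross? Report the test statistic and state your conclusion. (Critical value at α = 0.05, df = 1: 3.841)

For a monohybrid cross between heterozygotes with complete dominance, the expected phenotypic ratio is 3:1.
Expected counts for N = 293 under a 3:1 ratio (total parts = 4):
  normal-eared: 293 × 3/4 = 219.75
  short-eared: 293 × 1/4 = 73.25
χ² = Σ (O − E)² / E
  normal-eared: (225 − 219.75)² / 219.75 = 0.1254
  short-eared: (68 − 73.25)² / 73.25 = 0.3763
χ² = 0.1254 + 0.3763 = 0.5017 ≈ 0.502
Degrees of freedom = 2 − 1 = 1; critical value at α = 0.05 is 3.841.
Since 0.502 < 3.841, we fail to reject the null hypothesis — the data are consistent with the 3:1 ratio.

0.502; consistent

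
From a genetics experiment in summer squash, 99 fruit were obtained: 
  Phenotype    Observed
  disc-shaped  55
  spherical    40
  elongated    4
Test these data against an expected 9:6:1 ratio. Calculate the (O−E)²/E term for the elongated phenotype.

0.773

Total ratio parts = 16. Expected numbers out of 99:
  disc-shaped: 99 × 9/16 = 55.6875
  spherical: 99 × 6/16 = 37.125
  elongated: 99 × 1/16 = 6.1875
Contribution of elongated: (4 − 6.1875)² / 6.1875 = 0.7734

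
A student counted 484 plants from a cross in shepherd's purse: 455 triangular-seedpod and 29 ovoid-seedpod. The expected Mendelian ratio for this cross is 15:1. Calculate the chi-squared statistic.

0.055

The 15:1 ratio has 16 parts, so with N = 484 the expected counts are:
  triangular-seedpod: 484 × 15/16 = 453.75
  ovoid-seedpod: 484 × 1/16 = 30.25
χ² = Σ (O − E)² / E
  triangular-seedpod: (455 − 453.75)² / 453.75 = 0.0034
  ovoid-seedpod: (29 − 30.25)² / 30.25 = 0.0517
χ² = 0.0034 + 0.0517 = 0.0551 ≈ 0.055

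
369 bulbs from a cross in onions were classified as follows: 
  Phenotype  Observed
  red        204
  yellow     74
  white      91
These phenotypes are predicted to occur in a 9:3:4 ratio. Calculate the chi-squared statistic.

0.413

Expected counts for N = 369 under a 9:3:4 ratio (total parts = 16):
  red: 369 × 9/16 = 207.5625
  yellow: 369 × 3/16 = 69.1875
  white: 369 × 4/16 = 92.25
χ² = Σ (O − E)² / E
  red: (204 − 207.5625)² / 207.5625 = 0.0611
  yellow: (74 − 69.1875)² / 69.1875 = 0.3347
  white: (91 − 92.25)² / 92.25 = 0.0169
χ² = 0.0611 + 0.3347 + 0.0169 = 0.4127 ≈ 0.413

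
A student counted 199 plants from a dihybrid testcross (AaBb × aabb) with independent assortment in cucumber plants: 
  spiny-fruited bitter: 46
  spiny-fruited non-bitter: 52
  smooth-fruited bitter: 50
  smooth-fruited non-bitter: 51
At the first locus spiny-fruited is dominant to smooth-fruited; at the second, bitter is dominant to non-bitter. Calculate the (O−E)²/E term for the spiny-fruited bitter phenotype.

0.283

A dihybrid testcross with independent assortment gives a 1:1:1:1 ratio.
The 1:1:1:1 ratio has 4 parts, so with N = 199 the expected counts are:
  spiny-fruited bitter: 199 × 1/4 = 49.75
  spiny-fruited non-bitter: 199 × 1/4 = 49.75
  smooth-fruited bitter: 199 × 1/4 = 49.75
  smooth-fruited non-bitter: 199 × 1/4 = 49.75
Contribution of spiny-fruited bitter: (46 − 49.75)² / 49.75 = 0.2827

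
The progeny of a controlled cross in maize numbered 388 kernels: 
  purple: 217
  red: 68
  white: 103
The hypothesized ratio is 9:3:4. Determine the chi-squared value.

Total ratio parts = 16. Expected numbers out of 388:
  purple: 388 × 9/16 = 218.25
  red: 388 × 3/16 = 72.75
  white: 388 × 4/16 = 97
χ² = Σ (O − E)² / E
  purple: (217 − 218.25)² / 218.25 = 0.0072
  red: (68 − 72.75)² / 72.75 = 0.3101
  white: (103 − 97)² / 97 = 0.3711
χ² = 0.0072 + 0.3101 + 0.3711 = 0.6884 ≈ 0.688

0.688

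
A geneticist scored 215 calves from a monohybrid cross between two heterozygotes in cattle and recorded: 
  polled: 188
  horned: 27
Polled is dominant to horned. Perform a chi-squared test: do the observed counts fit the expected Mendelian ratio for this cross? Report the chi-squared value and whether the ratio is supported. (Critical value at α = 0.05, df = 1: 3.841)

17.750; not consistent

For a monohybrid cross between heterozygotes with complete dominance, the expected phenotypic ratio is 3:1.
The 3:1 ratio has 4 parts, so with N = 215 the expected counts are:
  polled: 215 × 3/4 = 161.25
  horned: 215 × 1/4 = 53.75
χ² = Σ (O − E)² / E
  polled: (188 − 161.25)² / 161.25 = 4.4376
  horned: (27 − 53.75)² / 53.75 = 13.3128
χ² = 4.4376 + 13.3128 = 17.7504 ≈ 17.750
Degrees of freedom = 2 − 1 = 1; critical value at α = 0.05 is 3.841.
Since 17.750 > 3.841, we reject the null hypothesis — the data do not fit the 3:1 ratio.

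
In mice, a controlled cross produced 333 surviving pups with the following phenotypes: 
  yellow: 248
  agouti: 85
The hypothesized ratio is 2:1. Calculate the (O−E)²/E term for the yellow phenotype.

3.045

Under the 2:1 hypothesis (Σ ratio = 3, N = 333):
  yellow: 333 × 2/3 = 222
  agouti: 333 × 1/3 = 111
Contribution of yellow: (248 − 222)² / 222 = 3.0450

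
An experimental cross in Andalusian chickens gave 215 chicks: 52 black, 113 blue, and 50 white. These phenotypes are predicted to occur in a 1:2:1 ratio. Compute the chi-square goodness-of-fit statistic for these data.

Expected counts for N = 215 under a 1:2:1 ratio (total parts = 4):
  black: 215 × 1/4 = 53.75
  blue: 215 × 2/4 = 107.5
  white: 215 × 1/4 = 53.75
χ² = Σ (O − E)² / E
  black: (52 − 53.75)² / 53.75 = 0.0570
  blue: (113 − 107.5)² / 107.5 = 0.2814
  white: (50 − 53.75)² / 53.75 = 0.2616
χ² = 0.0570 + 0.2814 + 0.2616 = 0.600

0.600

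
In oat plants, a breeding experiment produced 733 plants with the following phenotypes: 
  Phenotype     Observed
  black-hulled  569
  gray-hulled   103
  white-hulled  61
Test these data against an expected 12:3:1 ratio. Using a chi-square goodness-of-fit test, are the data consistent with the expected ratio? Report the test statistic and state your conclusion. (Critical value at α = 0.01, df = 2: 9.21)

14.338; not consistent

The 12:3:1 ratio has 16 parts, so with N = 733 the expected counts are:
  black-hulled: 733 × 12/16 = 549.75
  gray-hulled: 733 × 3/16 = 137.4375
  white-hulled: 733 × 1/16 = 45.8125
χ² = Σ (O − E)² / E
  black-hulled: (569 − 549.75)² / 549.75 = 0.6741
  gray-hulled: (103 − 137.4375)² / 137.4375 = 8.6290
  white-hulled: (61 − 45.8125)² / 45.8125 = 5.0349
χ² = 0.6741 + 8.6290 + 5.0349 = 14.338
Degrees of freedom = 3 − 1 = 2; critical value at α = 0.01 is 9.21.
Since 14.338 > 9.21, we reject the null hypothesis — the data do not fit the 12:3:1 ratio.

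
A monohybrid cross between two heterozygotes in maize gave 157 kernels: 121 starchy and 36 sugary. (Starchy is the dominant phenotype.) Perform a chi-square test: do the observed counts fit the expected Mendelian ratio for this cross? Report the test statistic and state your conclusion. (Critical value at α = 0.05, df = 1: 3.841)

For a monohybrid cross between heterozygotes with complete dominance, the expected phenotypic ratio is 3:1.
Under the 3:1 hypothesis (Σ ratio = 4, N = 157):
  starchy: 157 × 3/4 = 117.75
  sugary: 157 × 1/4 = 39.25
χ² = Σ (O − E)² / E
  starchy: (121 − 117.75)² / 117.75 = 0.0897
  sugary: (36 − 39.25)² / 39.25 = 0.2691
χ² = 0.0897 + 0.2691 = 0.3588 ≈ 0.359
Degrees of freedom = 2 − 1 = 1; critical value at α = 0.05 is 3.841.
Since 0.359 < 3.841, we fail to reject the null hypothesis — the data are consistent with the 3:1 ratio.

0.359; consistent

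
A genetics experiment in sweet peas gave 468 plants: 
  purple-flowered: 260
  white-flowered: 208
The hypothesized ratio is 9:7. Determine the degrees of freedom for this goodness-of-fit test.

1

A goodness-of-fit test with 2 phenotype classes has df = 2 − 1 = 1.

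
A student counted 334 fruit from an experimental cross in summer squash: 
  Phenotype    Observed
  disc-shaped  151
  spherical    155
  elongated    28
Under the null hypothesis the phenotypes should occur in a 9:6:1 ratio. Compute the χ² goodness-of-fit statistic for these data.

16.736

Total ratio parts = 16. Expected numbers out of 334:
  disc-shaped: 334 × 9/16 = 187.875
  spherical: 334 × 6/16 = 125.25
  elongated: 334 × 1/16 = 20.875
χ² = Σ (O − E)² / E
  disc-shaped: (151 − 187.875)² / 187.875 = 7.2376
  spherical: (155 − 125.25)² / 125.25 = 7.0664
  elongated: (28 − 20.875)² / 20.875 = 2.4319
χ² = 7.2376 + 7.0664 + 2.4319 = 16.7359 ≈ 16.736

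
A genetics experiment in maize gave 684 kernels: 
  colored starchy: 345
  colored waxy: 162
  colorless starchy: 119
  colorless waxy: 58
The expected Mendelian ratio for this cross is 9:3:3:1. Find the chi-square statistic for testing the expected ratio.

Total ratio parts = 16. Expected numbers out of 684:
  colored starchy: 684 × 9/16 = 384.75
  colored waxy: 684 × 3/16 = 128.25
  colorless starchy: 684 × 3/16 = 128.25
  colorless waxy: 684 × 1/16 = 42.75
χ² = Σ (O − E)² / E
  colored starchy: (345 − 384.75)² / 384.75 = 4.1067
  colored waxy: (162 − 128.25)² / 128.25 = 8.8816
  colorless starchy: (119 − 128.25)² / 128.25 = 0.6672
  colorless waxy: (58 − 42.75)² / 42.75 = 5.4401
χ² = 4.1067 + 8.8816 + 0.6672 + 5.4401 = 19.0956 ≈ 19.096

19.096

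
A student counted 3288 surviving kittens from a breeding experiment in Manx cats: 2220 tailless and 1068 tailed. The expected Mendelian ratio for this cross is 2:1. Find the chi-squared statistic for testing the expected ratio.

1.073

Under the 2:1 hypothesis (Σ ratio = 3, N = 3288):
  tailless: 3288 × 2/3 = 2192
  tailed: 3288 × 1/3 = 1096
χ² = Σ (O − E)² / E
  tailless: (2220 − 2192)² / 2192 = 0.3577
  tailed: (1068 − 1096)² / 1096 = 0.7153
χ² = 0.3577 + 0.7153 = 1.073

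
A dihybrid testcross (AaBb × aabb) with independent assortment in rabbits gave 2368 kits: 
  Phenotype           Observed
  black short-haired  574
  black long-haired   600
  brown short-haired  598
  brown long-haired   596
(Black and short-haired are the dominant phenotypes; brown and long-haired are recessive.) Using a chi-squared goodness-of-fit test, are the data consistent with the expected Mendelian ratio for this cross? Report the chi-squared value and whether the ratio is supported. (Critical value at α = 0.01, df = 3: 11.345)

A dihybrid testcross with independent assortment gives a 1:1:1:1 ratio.
Under the 1:1:1:1 hypothesis (Σ ratio = 4, N = 2368):
  black short-haired: 2368 × 1/4 = 592
  black long-haired: 2368 × 1/4 = 592
  brown short-haired: 2368 × 1/4 = 592
  brown long-haired: 2368 × 1/4 = 592
χ² = Σ (O − E)² / E
  black short-haired: (574 − 592)² / 592 = 0.5473
  black long-haired: (600 − 592)² / 592 = 0.1081
  brown short-haired: (598 − 592)² / 592 = 0.0608
  brown long-haired: (596 − 592)² / 592 = 0.0270
χ² = 0.5473 + 0.1081 + 0.0608 + 0.0270 = 0.7432 ≈ 0.743
Degrees of freedom = 4 − 1 = 3; critical value at α = 0.01 is 11.345.
Since 0.743 < 11.345, we fail to reject the null hypothesis — the data are consistent with the 1:1:1:1 ratio.

0.743; consistent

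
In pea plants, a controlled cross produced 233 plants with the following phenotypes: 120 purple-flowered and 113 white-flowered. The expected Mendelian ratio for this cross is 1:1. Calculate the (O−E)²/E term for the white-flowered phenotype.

0.105

Under the 1:1 hypothesis (Σ ratio = 2, N = 233):
  purple-flowered: 233 × 1/2 = 116.5
  white-flowered: 233 × 1/2 = 116.5
Contribution of white-flowered: (113 − 116.5)² / 116.5 = 0.1052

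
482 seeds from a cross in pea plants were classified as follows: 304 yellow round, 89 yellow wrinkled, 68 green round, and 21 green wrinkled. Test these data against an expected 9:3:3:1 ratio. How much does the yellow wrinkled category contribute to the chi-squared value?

0.021

Total ratio parts = 16. Expected numbers out of 482:
  yellow round: 482 × 9/16 = 271.125
  yellow wrinkled: 482 × 3/16 = 90.375
  green round: 482 × 3/16 = 90.375
  green wrinkled: 482 × 1/16 = 30.125
Contribution of yellow wrinkled: (89 − 90.375)² / 90.375 = 0.0209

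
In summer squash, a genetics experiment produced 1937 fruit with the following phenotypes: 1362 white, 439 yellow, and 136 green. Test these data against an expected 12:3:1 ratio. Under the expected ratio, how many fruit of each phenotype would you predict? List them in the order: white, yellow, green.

Total ratio parts = 16. Expected numbers out of 1937:
  white: 1937 × 12/16 = 1452.75
  yellow: 1937 × 3/16 = 363.1875
  green: 1937 × 1/16 = 121.0625

1452.75, 363.1875, 121.0625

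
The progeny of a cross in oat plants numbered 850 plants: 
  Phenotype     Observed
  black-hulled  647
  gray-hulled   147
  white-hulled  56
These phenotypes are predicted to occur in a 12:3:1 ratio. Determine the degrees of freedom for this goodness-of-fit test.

A goodness-of-fit test with 3 phenotype classes has df = 3 − 1 = 2.

2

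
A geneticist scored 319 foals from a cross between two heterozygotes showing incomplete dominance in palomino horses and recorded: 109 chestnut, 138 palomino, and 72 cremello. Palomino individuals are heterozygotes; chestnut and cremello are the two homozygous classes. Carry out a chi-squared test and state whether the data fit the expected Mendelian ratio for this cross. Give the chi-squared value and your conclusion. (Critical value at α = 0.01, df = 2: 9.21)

14.379; not consistent

With incomplete dominance, a heterozygote × heterozygote cross gives a 1:2:1 phenotypic ratio.
Expected counts for N = 319 under a 1:2:1 ratio (total parts = 4):
  chestnut: 319 × 1/4 = 79.75
  palomino: 319 × 2/4 = 159.5
  cremello: 319 × 1/4 = 79.75
χ² = Σ (O − E)² / E
  chestnut: (109 − 79.75)² / 79.75 = 10.7281
  palomino: (138 − 159.5)² / 159.5 = 2.8981
  cremello: (72 − 79.75)² / 79.75 = 0.7531
χ² = 10.7281 + 2.8981 + 0.7531 = 14.3793 ≈ 14.379
Degrees of freedom = 3 − 1 = 2; critical value at α = 0.01 is 9.21.
Since 14.379 > 9.21, we reject the null hypothesis — the data do not fit the 1:2:1 ratio.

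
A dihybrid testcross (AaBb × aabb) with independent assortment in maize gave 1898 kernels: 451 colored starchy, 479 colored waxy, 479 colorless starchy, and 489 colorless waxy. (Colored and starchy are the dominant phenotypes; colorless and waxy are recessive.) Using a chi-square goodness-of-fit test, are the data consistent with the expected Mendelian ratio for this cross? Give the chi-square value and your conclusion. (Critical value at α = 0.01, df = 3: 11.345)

A dihybrid testcross with independent assortment gives a 1:1:1:1 ratio.
Total ratio parts = 4. Expected numbers out of 1898:
  colored starchy: 1898 × 1/4 = 474.5
  colored waxy: 1898 × 1/4 = 474.5
  colorless starchy: 1898 × 1/4 = 474.5
  colorless waxy: 1898 × 1/4 = 474.5
χ² = Σ (O − E)² / E
  colored starchy: (451 − 474.5)² / 474.5 = 1.1639
  colored waxy: (479 − 474.5)² / 474.5 = 0.0427
  colorless starchy: (479 − 474.5)² / 474.5 = 0.0427
  colorless waxy: (489 − 474.5)² / 474.5 = 0.4431
χ² = 1.1639 + 0.0427 + 0.0427 + 0.4431 = 1.6924 ≈ 1.692
Degrees of freedom = 4 − 1 = 3; critical value at α = 0.01 is 11.345.
Since 1.692 < 11.345, we fail to reject the null hypothesis — the data are consistent with the 1:1:1:1 ratio.

1.692; consistent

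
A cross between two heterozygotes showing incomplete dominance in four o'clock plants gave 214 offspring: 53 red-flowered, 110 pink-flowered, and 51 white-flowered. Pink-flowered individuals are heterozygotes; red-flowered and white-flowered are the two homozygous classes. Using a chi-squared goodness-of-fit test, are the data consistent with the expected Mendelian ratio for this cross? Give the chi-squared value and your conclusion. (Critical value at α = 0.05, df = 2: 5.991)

With incomplete dominance, a heterozygote × heterozygote cross gives a 1:2:1 phenotypic ratio.
The 1:2:1 ratio has 4 parts, so with N = 214 the expected counts are:
  red-flowered: 214 × 1/4 = 53.5
  pink-flowered: 214 × 2/4 = 107
  white-flowered: 214 × 1/4 = 53.5
χ² = Σ (O − E)² / E
  red-flowered: (53 − 53.5)² / 53.5 = 0.0047
  pink-flowered: (110 − 107)² / 107 = 0.0841
  white-flowered: (51 − 53.5)² / 53.5 = 0.1168
χ² = 0.0047 + 0.0841 + 0.1168 = 0.2056 ≈ 0.206
Degrees of freedom = 3 − 1 = 2; critical value at α = 0.05 is 5.991.
Since 0.206 < 5.991, we fail to reject the null hypothesis — the data are consistent with the 1:2:1 ratio.

0.206; consistent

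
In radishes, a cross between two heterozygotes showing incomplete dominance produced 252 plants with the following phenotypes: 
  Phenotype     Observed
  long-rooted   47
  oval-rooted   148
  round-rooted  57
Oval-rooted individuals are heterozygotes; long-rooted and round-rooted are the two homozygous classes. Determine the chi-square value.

8.476

With incomplete dominance, a heterozygote × heterozygote cross gives a 1:2:1 phenotypic ratio.
Total ratio parts = 4. Expected numbers out of 252:
  long-rooted: 252 × 1/4 = 63
  oval-rooted: 252 × 2/4 = 126
  round-rooted: 252 × 1/4 = 63
χ² = Σ (O − E)² / E
  long-rooted: (47 − 63)² / 63 = 4.0635
  oval-rooted: (148 − 126)² / 126 = 3.8413
  round-rooted: (57 − 63)² / 63 = 0.5714
χ² = 4.0635 + 3.8413 + 0.5714 = 8.4762 ≈ 8.476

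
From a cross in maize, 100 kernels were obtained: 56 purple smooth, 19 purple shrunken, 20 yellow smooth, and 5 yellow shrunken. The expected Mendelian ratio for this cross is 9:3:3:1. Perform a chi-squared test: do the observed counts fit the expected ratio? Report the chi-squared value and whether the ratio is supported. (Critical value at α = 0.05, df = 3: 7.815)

Under the 9:3:3:1 hypothesis (Σ ratio = 16, N = 100):
  purple smooth: 100 × 9/16 = 56.25
  purple shrunken: 100 × 3/16 = 18.75
  yellow smooth: 100 × 3/16 = 18.75
  yellow shrunken: 100 × 1/16 = 6.25
χ² = Σ (O − E)² / E
  purple smooth: (56 − 56.25)² / 56.25 = 0.0011
  purple shrunken: (19 − 18.75)² / 18.75 = 0.0033
  yellow smooth: (20 − 18.75)² / 18.75 = 0.0833
  yellow shrunken: (5 − 6.25)² / 6.25 = 0.2500
χ² = 0.0011 + 0.0033 + 0.0833 + 0.2500 = 0.3377 ≈ 0.338
Degrees of freedom = 4 − 1 = 3; critical value at α = 0.05 is 7.815.
Since 0.338 < 7.815, we fail to reject the null hypothesis — the data are consistent with the 9:3:3:1 ratio.

0.338; consistent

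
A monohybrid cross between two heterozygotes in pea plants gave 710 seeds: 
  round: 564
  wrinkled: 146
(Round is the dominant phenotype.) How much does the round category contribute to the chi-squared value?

1.863

For a monohybrid cross between heterozygotes with complete dominance, the expected phenotypic ratio is 3:1.
The 3:1 ratio has 4 parts, so with N = 710 the expected counts are:
  round: 710 × 3/4 = 532.5
  wrinkled: 710 × 1/4 = 177.5
Contribution of round: (564 − 532.5)² / 532.5 = 1.8634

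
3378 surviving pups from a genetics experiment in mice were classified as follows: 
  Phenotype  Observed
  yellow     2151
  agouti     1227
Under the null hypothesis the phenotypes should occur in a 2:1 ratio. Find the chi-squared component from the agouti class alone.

9.060

Expected counts for N = 3378 under a 2:1 ratio (total parts = 3):
  yellow: 3378 × 2/3 = 2252
  agouti: 3378 × 1/3 = 1126
Contribution of agouti: (1227 − 1126)² / 1126 = 9.0595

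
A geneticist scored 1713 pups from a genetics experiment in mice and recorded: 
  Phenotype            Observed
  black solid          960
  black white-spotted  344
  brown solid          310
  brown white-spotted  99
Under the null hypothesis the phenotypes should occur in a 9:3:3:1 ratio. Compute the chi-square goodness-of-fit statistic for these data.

2.630

Total ratio parts = 16. Expected numbers out of 1713:
  black solid: 1713 × 9/16 = 963.5625
  black white-spotted: 1713 × 3/16 = 321.1875
  brown solid: 1713 × 3/16 = 321.1875
  brown white-spotted: 1713 × 1/16 = 107.0625
χ² = Σ (O − E)² / E
  black solid: (960 − 963.5625)² / 963.5625 = 0.0132
  black white-spotted: (344 − 321.1875)² / 321.1875 = 1.6203
  brown solid: (310 − 321.1875)² / 321.1875 = 0.3897
  brown white-spotted: (99 − 107.0625)² / 107.0625 = 0.6072
χ² = 0.0132 + 1.6203 + 0.3897 + 0.6072 = 2.6304 ≈ 2.630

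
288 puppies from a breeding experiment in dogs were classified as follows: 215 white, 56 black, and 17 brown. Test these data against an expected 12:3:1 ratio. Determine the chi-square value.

0.134

The 12:3:1 ratio has 16 parts, so with N = 288 the expected counts are:
  white: 288 × 12/16 = 216
  black: 288 × 3/16 = 54
  brown: 288 × 1/16 = 18
χ² = Σ (O − E)² / E
  white: (215 − 216)² / 216 = 0.0046
  black: (56 − 54)² / 54 = 0.0741
  brown: (17 − 18)² / 18 = 0.0556
χ² = 0.0046 + 0.0741 + 0.0556 = 0.1343 ≈ 0.134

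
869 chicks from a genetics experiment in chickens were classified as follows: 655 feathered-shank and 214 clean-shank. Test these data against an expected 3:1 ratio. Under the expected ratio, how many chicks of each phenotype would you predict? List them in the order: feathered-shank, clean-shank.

The 3:1 ratio has 4 parts, so with N = 869 the expected counts are:
  feathered-shank: 869 × 3/4 = 651.75
  clean-shank: 869 × 1/4 = 217.25

651.75, 217.25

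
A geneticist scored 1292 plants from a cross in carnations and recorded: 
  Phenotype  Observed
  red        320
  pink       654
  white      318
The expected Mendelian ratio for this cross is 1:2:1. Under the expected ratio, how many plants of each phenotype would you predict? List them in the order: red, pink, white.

323, 646, 323

Expected counts for N = 1292 under a 1:2:1 ratio (total parts = 4):
  red: 1292 × 1/4 = 323
  pink: 1292 × 2/4 = 646
  white: 1292 × 1/4 = 323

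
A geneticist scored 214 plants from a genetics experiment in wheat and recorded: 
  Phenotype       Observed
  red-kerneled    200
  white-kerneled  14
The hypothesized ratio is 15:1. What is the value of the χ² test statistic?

0.031

Under the 15:1 hypothesis (Σ ratio = 16, N = 214):
  red-kerneled: 214 × 15/16 = 200.625
  white-kerneled: 214 × 1/16 = 13.375
χ² = Σ (O − E)² / E
  red-kerneled: (200 − 200.625)² / 200.625 = 0.0019
  white-kerneled: (14 − 13.375)² / 13.375 = 0.0292
χ² = 0.0019 + 0.0292 = 0.0311 ≈ 0.031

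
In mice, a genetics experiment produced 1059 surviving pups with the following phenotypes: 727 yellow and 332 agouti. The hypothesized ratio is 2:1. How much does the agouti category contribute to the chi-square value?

Expected counts for N = 1059 under a 2:1 ratio (total parts = 3):
  yellow: 1059 × 2/3 = 706
  agouti: 1059 × 1/3 = 353
Contribution of agouti: (332 − 353)² / 353 = 1.2493

1.249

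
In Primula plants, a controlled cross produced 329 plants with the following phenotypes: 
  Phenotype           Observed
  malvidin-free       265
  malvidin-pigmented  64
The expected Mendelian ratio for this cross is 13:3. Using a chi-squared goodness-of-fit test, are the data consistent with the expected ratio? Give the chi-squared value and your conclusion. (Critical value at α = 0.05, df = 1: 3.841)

The 13:3 ratio has 16 parts, so with N = 329 the expected counts are:
  malvidin-free: 329 × 13/16 = 267.3125
  malvidin-pigmented: 329 × 3/16 = 61.6875
χ² = Σ (O − E)² / E
  malvidin-free: (265 − 267.3125)² / 267.3125 = 0.0200
  malvidin-pigmented: (64 − 61.6875)² / 61.6875 = 0.0867
χ² = 0.0200 + 0.0867 = 0.1067 ≈ 0.107
Degrees of freedom = 2 − 1 = 1; critical value at α = 0.05 is 3.841.
Since 0.107 < 3.841, we fail to reject the null hypothesis — the data are consistent with the 13:3 ratio.

0.107; consistent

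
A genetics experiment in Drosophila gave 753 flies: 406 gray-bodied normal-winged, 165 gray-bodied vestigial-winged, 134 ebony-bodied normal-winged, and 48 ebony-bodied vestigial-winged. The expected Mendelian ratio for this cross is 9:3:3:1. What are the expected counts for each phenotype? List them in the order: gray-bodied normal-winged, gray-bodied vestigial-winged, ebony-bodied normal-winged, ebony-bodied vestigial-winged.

Expected counts for N = 753 under a 9:3:3:1 ratio (total parts = 16):
  gray-bodied normal-winged: 753 × 9/16 = 423.5625
  gray-bodied vestigial-winged: 753 × 3/16 = 141.1875
  ebony-bodied normal-winged: 753 × 3/16 = 141.1875
  ebony-bodied vestigial-winged: 753 × 1/16 = 47.0625

423.5625, 141.1875, 141.1875, 47.0625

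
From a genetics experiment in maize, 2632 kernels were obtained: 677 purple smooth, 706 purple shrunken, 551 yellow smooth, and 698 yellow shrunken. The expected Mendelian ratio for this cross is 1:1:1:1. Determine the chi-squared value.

23.881

Expected counts for N = 2632 under a 1:1:1:1 ratio (total parts = 4):
  purple smooth: 2632 × 1/4 = 658
  purple shrunken: 2632 × 1/4 = 658
  yellow smooth: 2632 × 1/4 = 658
  yellow shrunken: 2632 × 1/4 = 658
χ² = Σ (O − E)² / E
  purple smooth: (677 − 658)² / 658 = 0.5486
  purple shrunken: (706 − 658)² / 658 = 3.5015
  yellow smooth: (551 − 658)² / 658 = 17.3997
  yellow shrunken: (698 − 658)² / 658 = 2.4316
χ² = 0.5486 + 3.5015 + 17.3997 + 2.4316 = 23.8814 ≈ 23.881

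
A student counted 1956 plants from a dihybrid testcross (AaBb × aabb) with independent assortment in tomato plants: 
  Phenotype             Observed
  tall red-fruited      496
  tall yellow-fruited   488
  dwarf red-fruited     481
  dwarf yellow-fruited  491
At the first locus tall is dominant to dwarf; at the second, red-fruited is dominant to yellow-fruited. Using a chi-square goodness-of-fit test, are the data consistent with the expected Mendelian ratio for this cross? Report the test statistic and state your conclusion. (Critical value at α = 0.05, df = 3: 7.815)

A dihybrid testcross with independent assortment gives a 1:1:1:1 ratio.
Expected counts for N = 1956 under a 1:1:1:1 ratio (total parts = 4):
  tall red-fruited: 1956 × 1/4 = 489
  tall yellow-fruited: 1956 × 1/4 = 489
  dwarf red-fruited: 1956 × 1/4 = 489
  dwarf yellow-fruited: 1956 × 1/4 = 489
χ² = Σ (O − E)² / E
  tall red-fruited: (496 − 489)² / 489 = 0.1002
  tall yellow-fruited: (488 − 489)² / 489 = 0.0020
  dwarf red-fruited: (481 − 489)² / 489 = 0.1309
  dwarf yellow-fruited: (491 − 489)² / 489 = 0.0082
χ² = 0.1002 + 0.0020 + 0.1309 + 0.0082 = 0.2413 ≈ 0.241
Degrees of freedom = 4 − 1 = 3; critical value at α = 0.05 is 7.815.
Since 0.241 < 7.815, we fail to reject the null hypothesis — the data are consistent with the 1:1:1:1 ratio.

0.241; consistent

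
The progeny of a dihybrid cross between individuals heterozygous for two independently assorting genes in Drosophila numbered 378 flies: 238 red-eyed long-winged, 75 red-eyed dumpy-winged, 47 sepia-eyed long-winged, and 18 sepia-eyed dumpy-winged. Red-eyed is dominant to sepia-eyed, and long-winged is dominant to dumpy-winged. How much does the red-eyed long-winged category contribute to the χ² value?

3.028

A dihybrid F₂ with independent assortment and complete dominance at both loci gives a 9:3:3:1 phenotypic ratio.
Expected counts for N = 378 under a 9:3:3:1 ratio (total parts = 16):
  red-eyed long-winged: 378 × 9/16 = 212.625
  red-eyed dumpy-winged: 378 × 3/16 = 70.875
  sepia-eyed long-winged: 378 × 3/16 = 70.875
  sepia-eyed dumpy-winged: 378 × 1/16 = 23.625
Contribution of red-eyed long-winged: (238 − 212.625)² / 212.625 = 3.0283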